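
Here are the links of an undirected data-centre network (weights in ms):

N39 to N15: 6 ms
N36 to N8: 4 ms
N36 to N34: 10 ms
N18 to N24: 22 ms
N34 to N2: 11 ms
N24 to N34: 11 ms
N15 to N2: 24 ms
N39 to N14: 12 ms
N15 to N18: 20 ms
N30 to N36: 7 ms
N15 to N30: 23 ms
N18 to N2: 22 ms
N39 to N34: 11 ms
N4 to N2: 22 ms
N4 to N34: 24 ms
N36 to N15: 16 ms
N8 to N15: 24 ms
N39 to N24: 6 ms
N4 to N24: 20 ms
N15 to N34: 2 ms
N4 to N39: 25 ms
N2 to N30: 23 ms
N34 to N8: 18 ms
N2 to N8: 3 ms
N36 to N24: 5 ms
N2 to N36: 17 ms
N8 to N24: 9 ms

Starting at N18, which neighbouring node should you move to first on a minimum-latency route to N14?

Candidate routes:
N18–N15–N39–N14: 20+6+12 = 38
N18–N15–N34–N39–N14: 20+2+11+12 = 45
N18–N24–N39–N14: 22+6+12 = 40
N18–N15–N34–N24–N39–N14: 20+2+11+6+12 = 51
Cheapest is N18–N15–N39–N14 at 38 ms.
So from N18 the first move is to N15.

N15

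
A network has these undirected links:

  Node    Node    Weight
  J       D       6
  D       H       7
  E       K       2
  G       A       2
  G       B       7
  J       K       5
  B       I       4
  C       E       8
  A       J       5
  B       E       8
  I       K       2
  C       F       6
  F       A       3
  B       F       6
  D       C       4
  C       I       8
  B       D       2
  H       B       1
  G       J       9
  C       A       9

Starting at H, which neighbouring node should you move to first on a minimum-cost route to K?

Candidate routes:
H–B–D–J–K: 1+2+6+5 = 14
H–D–B–I–K: 7+2+4+2 = 15
H–B–E–K: 1+8+2 = 11
H–B–I–K: 1+4+2 = 7
Cheapest is H–B–I–K at 7.
So from H the first move is to B.

B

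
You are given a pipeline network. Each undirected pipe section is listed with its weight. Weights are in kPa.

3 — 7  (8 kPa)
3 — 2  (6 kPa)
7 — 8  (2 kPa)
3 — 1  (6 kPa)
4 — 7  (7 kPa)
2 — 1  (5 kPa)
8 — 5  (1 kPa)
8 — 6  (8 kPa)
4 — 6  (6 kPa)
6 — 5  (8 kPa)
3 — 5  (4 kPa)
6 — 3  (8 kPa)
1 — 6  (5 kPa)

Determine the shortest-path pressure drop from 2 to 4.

16 kPa

Candidate routes:
2–1–6–4: 5+5+6 = 16
2–3–5–8–7–4: 6+4+1+2+7 = 20
2–3–6–4: 6+8+6 = 20
The minimum is 16 kPa via 2–1–6–4.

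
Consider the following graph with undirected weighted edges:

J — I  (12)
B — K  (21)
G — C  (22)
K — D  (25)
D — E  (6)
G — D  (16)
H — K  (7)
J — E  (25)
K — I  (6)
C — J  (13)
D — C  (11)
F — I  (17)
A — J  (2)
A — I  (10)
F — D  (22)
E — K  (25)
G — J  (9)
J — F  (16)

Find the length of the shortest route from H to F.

Compare a few routes:
H–K–I–J–F: 7+6+12+16 = 41
H–K–I–A–J–F: 7+6+10+2+16 = 41
H–K–I–F: 7+6+17 = 30
The minimum is 30 via H–K–I–F.

30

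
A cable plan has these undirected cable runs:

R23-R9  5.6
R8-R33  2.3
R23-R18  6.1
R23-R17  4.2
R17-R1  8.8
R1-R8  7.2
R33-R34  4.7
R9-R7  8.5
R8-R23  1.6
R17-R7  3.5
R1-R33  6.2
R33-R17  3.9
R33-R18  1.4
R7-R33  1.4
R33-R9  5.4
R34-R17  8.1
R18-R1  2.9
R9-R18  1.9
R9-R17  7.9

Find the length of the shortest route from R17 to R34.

8.1

Settle nodes by increasing distance from R17:
R17: 0
R7: 3.5  (via R17)
R33: 3.9  (via R17)
R23: 4.2  (via R17)
R18: 5.3  (via R33)
R8: 5.8  (via R23)
R9: 7.2  (via R18)
R34: 8.1  (via R17)
Shortest route: R17–R34 = 8.1.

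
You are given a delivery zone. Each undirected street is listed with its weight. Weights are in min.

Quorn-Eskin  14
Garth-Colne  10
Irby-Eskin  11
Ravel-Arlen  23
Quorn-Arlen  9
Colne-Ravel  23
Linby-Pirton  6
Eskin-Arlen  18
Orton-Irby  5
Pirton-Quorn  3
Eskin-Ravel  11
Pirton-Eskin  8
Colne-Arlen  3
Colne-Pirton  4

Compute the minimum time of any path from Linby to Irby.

Settle nodes by increasing distance from Linby:
Linby: 0
Pirton: 6  (via Linby)
Quorn: 9  (via Pirton)
Colne: 10  (via Pirton)
Arlen: 13  (via Colne)
Eskin: 14  (via Pirton)
Garth: 20  (via Colne)
Ravel: 25  (via Eskin)
Irby: 25  (via Eskin)
Shortest route: Linby → Pirton → Eskin → Irby = 25 min.

25 min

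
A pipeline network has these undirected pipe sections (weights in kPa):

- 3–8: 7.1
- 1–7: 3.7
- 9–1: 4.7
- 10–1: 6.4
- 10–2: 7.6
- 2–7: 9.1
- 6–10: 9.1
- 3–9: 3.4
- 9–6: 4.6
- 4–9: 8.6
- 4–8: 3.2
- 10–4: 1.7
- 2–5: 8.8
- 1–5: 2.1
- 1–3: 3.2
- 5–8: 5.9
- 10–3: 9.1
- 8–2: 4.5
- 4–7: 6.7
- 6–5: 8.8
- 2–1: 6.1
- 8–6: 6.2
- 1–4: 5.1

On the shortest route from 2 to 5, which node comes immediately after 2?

Compare a few routes:
2 - 1 - 5: 6.1+2.1 = 8.2
2 - 5: 8.8 = 8.8
2 - 7 - 1 - 5: 9.1+3.7+2.1 = 14.9
2 - 8 - 5: 4.5+5.9 = 10.4
The minimum is 8.2 kPa via 2 - 1 - 5.
So from 2 the first move is to 1.

1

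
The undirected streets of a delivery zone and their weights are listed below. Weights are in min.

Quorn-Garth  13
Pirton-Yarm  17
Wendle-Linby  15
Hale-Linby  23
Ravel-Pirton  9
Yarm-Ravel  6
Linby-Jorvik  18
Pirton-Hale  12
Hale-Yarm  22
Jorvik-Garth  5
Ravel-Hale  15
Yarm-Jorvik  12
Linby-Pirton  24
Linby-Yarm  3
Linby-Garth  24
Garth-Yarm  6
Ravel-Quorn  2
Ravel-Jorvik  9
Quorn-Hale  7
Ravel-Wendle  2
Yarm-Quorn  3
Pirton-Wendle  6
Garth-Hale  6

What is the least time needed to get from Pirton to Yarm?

13 min

Candidate routes:
Pirton → Wendle → Ravel → Quorn → Yarm: 6+2+2+3 = 13
Pirton → Wendle → Ravel → Yarm: 6+2+6 = 14
Cheapest is Pirton → Wendle → Ravel → Quorn → Yarm at 13 min.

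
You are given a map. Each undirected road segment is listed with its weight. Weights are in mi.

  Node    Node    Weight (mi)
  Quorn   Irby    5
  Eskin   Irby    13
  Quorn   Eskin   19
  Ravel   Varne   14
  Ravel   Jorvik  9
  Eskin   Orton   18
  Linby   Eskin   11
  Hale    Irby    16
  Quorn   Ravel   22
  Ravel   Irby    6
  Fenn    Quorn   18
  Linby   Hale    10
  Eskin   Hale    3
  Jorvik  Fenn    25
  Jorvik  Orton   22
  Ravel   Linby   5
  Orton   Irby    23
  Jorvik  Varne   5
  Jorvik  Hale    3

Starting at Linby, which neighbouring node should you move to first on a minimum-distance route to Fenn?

Enumerating some paths:
Linby–Ravel–Jorvik–Fenn: 5+9+25 = 39
Linby–Hale–Jorvik–Fenn: 10+3+25 = 38
Linby–Eskin–Hale–Jorvik–Fenn: 11+3+3+25 = 42
Linby–Ravel–Irby–Quorn–Fenn: 5+6+5+18 = 34
Cheapest is Linby–Ravel–Irby–Quorn–Fenn at 34 mi.
So from Linby the first move is to Ravel.

Ravel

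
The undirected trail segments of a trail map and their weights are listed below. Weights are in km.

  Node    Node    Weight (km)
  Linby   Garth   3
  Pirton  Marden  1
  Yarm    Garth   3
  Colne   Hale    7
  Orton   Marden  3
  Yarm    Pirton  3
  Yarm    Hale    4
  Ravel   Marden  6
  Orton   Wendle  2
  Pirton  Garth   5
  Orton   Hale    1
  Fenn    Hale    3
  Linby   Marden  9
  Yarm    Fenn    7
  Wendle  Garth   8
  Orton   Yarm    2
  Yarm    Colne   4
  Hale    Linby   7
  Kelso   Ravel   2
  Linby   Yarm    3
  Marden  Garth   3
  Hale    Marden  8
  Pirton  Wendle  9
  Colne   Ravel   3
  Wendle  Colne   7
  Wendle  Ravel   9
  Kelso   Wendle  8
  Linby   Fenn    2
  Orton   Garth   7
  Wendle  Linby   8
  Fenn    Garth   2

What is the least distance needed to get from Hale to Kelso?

11 km

Shortest distances from Hale:
Hale: 0
Orton: 1  (via Hale)
Wendle: 3  (via Orton)
Fenn: 3  (via Hale)
Yarm: 3  (via Orton)
Marden: 4  (via Orton)
Linby: 5  (via Fenn)
Pirton: 5  (via Marden)
Garth: 5  (via Fenn)
Colne: 7  (via Hale)
Ravel: 10  (via Marden)
Kelso: 11  (via Wendle)
Shortest route: Hale–Orton–Wendle–Kelso = 11 km.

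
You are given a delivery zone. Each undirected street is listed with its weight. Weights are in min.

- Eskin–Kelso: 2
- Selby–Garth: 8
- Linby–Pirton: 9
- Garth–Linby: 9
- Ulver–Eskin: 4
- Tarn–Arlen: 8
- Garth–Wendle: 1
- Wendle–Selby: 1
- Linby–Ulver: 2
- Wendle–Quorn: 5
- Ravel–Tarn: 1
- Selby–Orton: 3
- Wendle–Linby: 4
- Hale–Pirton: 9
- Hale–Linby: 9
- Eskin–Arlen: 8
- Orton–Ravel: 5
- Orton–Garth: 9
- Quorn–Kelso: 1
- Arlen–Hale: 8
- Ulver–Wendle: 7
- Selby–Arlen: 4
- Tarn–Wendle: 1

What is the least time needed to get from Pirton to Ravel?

15 min

Compare a few routes:
Pirton → Linby → Ulver → Wendle → Tarn → Ravel: 9+2+7+1+1 = 20
Pirton → Linby → Wendle → Tarn → Ravel: 9+4+1+1 = 15
Cheapest is Pirton → Linby → Wendle → Tarn → Ravel at 15 min.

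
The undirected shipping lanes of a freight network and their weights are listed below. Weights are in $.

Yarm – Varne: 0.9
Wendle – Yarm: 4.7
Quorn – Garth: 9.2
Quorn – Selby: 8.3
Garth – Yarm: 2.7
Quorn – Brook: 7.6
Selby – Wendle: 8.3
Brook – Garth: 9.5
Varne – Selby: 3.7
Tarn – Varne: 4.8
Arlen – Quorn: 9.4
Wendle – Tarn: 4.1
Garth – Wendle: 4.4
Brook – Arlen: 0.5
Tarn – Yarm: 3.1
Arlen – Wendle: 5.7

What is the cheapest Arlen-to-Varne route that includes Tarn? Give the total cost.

Shortest Arlen→Tarn: Arlen–Wendle–Tarn = 9.8
Shortest Tarn→Varne: Tarn–Yarm–Varne = 4
Total via Tarn: 9.8 + 4 = $13.8.

$13.8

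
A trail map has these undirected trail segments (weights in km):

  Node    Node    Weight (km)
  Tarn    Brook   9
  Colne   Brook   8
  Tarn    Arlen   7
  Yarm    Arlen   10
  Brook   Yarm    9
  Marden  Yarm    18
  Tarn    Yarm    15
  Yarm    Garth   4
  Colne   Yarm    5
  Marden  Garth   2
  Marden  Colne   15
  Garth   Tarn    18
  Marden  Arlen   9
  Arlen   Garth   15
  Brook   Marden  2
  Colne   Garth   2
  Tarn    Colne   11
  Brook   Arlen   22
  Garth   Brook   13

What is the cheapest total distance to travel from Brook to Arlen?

11 km

Running Dijkstra from Brook:
Brook: 0
Marden: 2  (via Brook)
Garth: 4  (via Marden)
Colne: 6  (via Garth)
Yarm: 8  (via Garth)
Tarn: 9  (via Brook)
Arlen: 11  (via Marden)
Shortest route: Brook → Marden → Arlen = 11 km.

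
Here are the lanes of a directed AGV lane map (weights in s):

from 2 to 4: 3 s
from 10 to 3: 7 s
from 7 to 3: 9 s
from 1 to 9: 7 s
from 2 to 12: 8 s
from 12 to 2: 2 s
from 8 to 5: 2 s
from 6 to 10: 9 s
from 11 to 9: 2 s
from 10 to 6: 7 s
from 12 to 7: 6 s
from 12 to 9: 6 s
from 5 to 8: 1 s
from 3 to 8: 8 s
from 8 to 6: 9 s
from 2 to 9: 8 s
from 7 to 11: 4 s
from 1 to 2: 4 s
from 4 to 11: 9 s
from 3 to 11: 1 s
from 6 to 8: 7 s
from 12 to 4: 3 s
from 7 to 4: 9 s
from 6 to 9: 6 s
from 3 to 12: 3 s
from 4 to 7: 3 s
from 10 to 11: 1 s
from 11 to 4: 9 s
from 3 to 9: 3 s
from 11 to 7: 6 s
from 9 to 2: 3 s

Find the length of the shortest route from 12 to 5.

25 s

Enumerating some paths:
12 → 7 → 3 → 8 → 5: 6+9+8+2 = 25
12 → 9 → 2 → 4 → 7 → 3 → 8 → 5: 6+3+3+3+9+8+2 = 34
12 → 2 → 4 → 7 → 3 → 8 → 5: 2+3+3+9+8+2 = 27
The minimum is 25 s via 12 → 7 → 3 → 8 → 5.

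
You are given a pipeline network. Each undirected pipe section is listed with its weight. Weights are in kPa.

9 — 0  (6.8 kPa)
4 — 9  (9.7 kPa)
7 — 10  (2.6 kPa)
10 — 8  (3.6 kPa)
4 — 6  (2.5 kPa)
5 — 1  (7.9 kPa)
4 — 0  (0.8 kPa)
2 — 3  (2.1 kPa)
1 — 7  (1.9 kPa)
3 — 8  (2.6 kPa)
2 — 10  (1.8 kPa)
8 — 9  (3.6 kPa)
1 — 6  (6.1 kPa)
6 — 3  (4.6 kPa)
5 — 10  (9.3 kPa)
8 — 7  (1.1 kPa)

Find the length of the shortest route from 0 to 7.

Enumerating some paths:
0–4–6–1–7: 0.8+2.5+6.1+1.9 = 11.3
0–4–6–3–8–7: 0.8+2.5+4.6+2.6+1.1 = 11.6
0–9–8–7: 6.8+3.6+1.1 = 11.5
Cheapest is 0–4–6–1–7 at 11.3 kPa.

11.3 kPa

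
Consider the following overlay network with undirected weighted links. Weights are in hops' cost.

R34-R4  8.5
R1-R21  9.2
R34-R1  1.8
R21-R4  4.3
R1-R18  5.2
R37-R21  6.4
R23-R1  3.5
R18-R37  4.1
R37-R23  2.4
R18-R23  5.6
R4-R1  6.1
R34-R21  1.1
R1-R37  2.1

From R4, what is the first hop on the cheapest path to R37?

R1

Compare a few routes:
R4 → R1 → R37: 6.1+2.1 = 8.2
R4 → R21 → R34 → R1 → R37: 4.3+1.1+1.8+2.1 = 9.3
Cheapest is R4 → R1 → R37 at 8.2 hops' cost.
So from R4 the first move is to R1.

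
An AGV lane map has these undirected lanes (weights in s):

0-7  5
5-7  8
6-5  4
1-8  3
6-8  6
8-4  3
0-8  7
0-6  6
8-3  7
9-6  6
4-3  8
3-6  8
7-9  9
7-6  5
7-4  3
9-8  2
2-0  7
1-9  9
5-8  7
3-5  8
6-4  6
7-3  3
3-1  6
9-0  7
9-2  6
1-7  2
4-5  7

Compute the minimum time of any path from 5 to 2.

Compare a few routes:
5–6–9–2: 4+6+6 = 16
5–8–9–2: 7+2+6 = 15
5–4–8–9–2: 7+3+2+6 = 18
5–6–0–2: 4+6+7 = 17
The minimum is 15 s via 5–8–9–2.

15 s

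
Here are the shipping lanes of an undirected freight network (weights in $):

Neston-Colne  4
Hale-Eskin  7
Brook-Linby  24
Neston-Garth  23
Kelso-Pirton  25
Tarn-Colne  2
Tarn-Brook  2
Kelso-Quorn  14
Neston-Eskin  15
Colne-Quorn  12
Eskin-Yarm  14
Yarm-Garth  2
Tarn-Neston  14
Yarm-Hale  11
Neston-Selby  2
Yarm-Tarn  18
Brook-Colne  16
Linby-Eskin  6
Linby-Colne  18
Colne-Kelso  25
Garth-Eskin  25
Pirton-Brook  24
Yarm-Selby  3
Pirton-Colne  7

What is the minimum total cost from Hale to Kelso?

Shortest distances from Hale:
Hale: 0
Eskin: 7  (via Hale)
Yarm: 11  (via Hale)
Garth: 13  (via Yarm)
Linby: 13  (via Eskin)
Selby: 14  (via Yarm)
Neston: 16  (via Selby)
Colne: 20  (via Neston)
Tarn: 22  (via Colne)
Brook: 24  (via Tarn)
Pirton: 27  (via Colne)
Quorn: 32  (via Colne)
Kelso: 45  (via Colne)
Shortest route: Hale → Yarm → Selby → Neston → Colne → Kelso = $45.

$45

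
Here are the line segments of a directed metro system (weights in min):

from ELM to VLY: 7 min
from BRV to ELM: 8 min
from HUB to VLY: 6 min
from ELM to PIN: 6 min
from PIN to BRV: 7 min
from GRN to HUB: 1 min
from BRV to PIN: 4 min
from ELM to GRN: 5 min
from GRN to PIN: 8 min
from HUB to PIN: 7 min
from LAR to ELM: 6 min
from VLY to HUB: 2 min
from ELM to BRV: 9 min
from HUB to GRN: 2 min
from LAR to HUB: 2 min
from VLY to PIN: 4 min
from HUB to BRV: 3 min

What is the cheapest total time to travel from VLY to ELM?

Settle nodes by increasing distance from VLY:
VLY: 0
HUB: 2  (via VLY)
GRN: 4  (via HUB)
PIN: 4  (via VLY)
BRV: 5  (via HUB)
ELM: 13  (via BRV)
Shortest route: VLY–HUB–BRV–ELM = 13 min.

13 min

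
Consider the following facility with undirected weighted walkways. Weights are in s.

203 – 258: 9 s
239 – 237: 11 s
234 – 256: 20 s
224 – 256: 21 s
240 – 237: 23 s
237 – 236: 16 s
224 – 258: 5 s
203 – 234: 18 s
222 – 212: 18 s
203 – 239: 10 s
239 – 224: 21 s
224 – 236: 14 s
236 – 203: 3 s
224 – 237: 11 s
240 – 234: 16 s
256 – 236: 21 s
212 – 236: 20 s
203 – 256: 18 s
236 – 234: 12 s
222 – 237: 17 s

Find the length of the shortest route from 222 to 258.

Settle nodes by increasing distance from 222:
222: 0
237: 17  (via 222)
212: 18  (via 222)
224: 28  (via 237)
239: 28  (via 237)
258: 33  (via 224)
Shortest route: 222–237–224–258 = 33 s.

33 s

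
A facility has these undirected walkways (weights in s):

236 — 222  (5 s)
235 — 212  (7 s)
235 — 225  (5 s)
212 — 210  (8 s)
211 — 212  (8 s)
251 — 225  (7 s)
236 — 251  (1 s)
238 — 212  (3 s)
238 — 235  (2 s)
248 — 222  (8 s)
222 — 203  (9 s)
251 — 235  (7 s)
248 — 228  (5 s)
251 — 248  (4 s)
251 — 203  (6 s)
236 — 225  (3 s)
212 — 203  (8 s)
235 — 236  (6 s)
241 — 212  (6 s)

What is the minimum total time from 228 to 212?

21 s

Running Dijkstra from 228:
228: 0
248: 5  (via 228)
251: 9  (via 248)
236: 10  (via 251)
225: 13  (via 236)
222: 13  (via 248)
203: 15  (via 251)
235: 16  (via 251)
238: 18  (via 235)
212: 21  (via 238)
Shortest route: 228 → 248 → 251 → 235 → 238 → 212 = 21 s.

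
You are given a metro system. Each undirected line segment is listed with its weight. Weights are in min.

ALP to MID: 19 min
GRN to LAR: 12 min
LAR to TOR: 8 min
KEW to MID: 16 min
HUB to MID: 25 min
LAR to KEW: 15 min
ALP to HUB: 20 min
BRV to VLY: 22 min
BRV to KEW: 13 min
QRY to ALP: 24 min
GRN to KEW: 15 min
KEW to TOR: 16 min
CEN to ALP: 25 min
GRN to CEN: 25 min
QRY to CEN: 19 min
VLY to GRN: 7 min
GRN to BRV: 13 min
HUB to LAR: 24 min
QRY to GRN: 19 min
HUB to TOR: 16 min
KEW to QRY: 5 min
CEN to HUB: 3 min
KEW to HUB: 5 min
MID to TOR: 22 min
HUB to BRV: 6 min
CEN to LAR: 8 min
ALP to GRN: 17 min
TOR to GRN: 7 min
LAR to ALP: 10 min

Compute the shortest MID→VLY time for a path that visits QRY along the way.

47 min

Best MID to QRY: MID–KEW–QRY costing 21
Shortest QRY→VLY: QRY–GRN–VLY = 26
Total via QRY: 21 + 26 = 47 min.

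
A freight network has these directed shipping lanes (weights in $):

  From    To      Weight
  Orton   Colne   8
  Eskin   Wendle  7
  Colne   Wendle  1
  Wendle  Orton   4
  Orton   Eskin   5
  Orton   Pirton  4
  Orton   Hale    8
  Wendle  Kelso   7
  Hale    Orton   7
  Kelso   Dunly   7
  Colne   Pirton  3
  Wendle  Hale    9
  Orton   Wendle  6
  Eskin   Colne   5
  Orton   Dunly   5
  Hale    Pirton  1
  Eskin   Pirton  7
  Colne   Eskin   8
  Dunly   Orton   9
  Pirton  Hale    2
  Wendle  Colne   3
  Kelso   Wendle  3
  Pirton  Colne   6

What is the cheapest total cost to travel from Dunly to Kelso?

Compare a few routes:
Dunly–Orton–Colne–Wendle–Kelso: 9+8+1+7 = 25
Dunly–Orton–Wendle–Kelso: 9+6+7 = 22
The minimum is $22 via Dunly–Orton–Wendle–Kelso.

$22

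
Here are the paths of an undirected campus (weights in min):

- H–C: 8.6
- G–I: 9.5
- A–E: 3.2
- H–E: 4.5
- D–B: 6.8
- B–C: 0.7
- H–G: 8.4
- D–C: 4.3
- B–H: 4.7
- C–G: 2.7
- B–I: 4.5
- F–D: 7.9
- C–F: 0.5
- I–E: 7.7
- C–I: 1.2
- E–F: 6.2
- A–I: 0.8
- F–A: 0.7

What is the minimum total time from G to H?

Compare a few routes:
G–C–H: 2.7+8.6 = 11.3
G–C–B–H: 2.7+0.7+4.7 = 8.1
G–H: 8.4 = 8.4
The minimum is 8.1 min via G–C–B–H.

8.1 min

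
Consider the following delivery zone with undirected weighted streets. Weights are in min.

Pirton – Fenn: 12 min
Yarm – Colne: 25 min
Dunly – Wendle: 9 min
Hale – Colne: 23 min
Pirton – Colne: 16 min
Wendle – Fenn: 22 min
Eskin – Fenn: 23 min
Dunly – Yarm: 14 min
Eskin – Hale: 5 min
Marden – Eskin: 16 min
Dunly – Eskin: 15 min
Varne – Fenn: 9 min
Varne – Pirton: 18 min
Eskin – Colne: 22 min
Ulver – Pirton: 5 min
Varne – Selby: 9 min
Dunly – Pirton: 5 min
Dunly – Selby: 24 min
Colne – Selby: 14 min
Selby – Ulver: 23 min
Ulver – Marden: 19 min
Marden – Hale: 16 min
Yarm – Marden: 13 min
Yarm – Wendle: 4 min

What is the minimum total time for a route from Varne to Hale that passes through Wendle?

Shortest Varne→Wendle: Varne–Fenn–Wendle = 31
Best Wendle to Hale: Wendle–Dunly–Eskin–Hale costing 29
Total via Wendle: 31 + 29 = 60 min.

60 min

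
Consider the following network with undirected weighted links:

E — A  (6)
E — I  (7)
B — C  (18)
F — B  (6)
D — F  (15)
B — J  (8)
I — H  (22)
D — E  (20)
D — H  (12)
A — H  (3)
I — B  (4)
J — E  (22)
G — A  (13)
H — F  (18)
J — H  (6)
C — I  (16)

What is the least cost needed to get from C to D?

39

Candidate routes:
C–B–F–D: 18+6+15 = 39
C–I–E–D: 16+7+20 = 43
C–I–B–F–D: 16+4+6+15 = 41
Cheapest is C–B–F–D at 39.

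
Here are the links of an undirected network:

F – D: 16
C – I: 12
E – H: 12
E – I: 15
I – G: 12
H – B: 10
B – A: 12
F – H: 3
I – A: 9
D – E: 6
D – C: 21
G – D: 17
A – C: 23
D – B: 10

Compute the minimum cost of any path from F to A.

Enumerating some paths:
F - H - B - A: 3+10+12 = 25
F - D - B - A: 16+10+12 = 38
The minimum is 25 via F - H - B - A.

25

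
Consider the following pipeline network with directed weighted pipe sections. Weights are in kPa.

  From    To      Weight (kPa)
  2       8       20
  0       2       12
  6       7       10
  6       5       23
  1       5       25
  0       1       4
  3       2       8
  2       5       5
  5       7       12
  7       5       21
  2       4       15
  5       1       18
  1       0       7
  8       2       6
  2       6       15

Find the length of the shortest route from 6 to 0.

48 kPa

Compare a few routes:
6–5–1–0: 23+18+7 = 48
6–7–5–1–0: 10+21+18+7 = 56
The minimum is 48 kPa via 6–5–1–0.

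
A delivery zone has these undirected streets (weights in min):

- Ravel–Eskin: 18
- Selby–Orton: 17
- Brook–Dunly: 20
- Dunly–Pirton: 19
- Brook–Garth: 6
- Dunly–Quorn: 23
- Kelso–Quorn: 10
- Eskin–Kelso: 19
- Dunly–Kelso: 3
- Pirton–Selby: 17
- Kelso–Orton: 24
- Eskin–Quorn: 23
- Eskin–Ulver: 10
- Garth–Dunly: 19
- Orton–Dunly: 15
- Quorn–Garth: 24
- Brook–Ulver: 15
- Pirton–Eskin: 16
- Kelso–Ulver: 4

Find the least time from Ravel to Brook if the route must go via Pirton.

73 min

Best Ravel to Pirton: Ravel → Eskin → Pirton costing 34
Best Pirton to Brook: Pirton → Dunly → Brook costing 39
Total via Pirton: 34 + 39 = 73 min.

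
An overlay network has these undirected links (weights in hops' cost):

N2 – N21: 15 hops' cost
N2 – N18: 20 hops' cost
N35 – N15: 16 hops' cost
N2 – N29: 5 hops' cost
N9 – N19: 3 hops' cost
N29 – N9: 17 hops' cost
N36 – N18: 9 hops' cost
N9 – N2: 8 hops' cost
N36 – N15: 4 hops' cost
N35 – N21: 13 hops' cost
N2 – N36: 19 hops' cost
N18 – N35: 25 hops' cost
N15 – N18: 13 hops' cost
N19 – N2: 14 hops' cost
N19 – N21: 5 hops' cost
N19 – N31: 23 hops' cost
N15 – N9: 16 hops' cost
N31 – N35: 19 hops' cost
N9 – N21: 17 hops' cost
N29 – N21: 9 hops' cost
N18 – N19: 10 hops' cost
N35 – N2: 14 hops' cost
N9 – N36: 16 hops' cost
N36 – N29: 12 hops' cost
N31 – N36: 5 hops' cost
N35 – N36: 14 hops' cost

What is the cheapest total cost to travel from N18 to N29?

21 hops' cost

Running Dijkstra from N18:
N18: 0
N36: 9  (via N18)
N19: 10  (via N18)
N9: 13  (via N19)
N15: 13  (via N18)
N31: 14  (via N36)
N21: 15  (via N19)
N2: 20  (via N18)
N29: 21  (via N36)
Shortest route: N18 → N36 → N29 = 21 hops' cost.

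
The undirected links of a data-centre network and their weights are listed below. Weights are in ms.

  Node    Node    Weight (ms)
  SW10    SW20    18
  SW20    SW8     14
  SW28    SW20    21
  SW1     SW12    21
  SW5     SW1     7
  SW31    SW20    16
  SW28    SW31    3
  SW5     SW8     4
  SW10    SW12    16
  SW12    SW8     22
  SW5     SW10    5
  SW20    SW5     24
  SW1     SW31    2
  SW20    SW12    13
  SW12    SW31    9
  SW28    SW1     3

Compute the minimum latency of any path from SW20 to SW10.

Shortest distances from SW20:
SW20: 0
SW12: 13  (via SW20)
SW8: 14  (via SW20)
SW31: 16  (via SW20)
SW1: 18  (via SW31)
SW10: 18  (via SW20)
Shortest route: SW20 → SW10 = 18 ms.

18 ms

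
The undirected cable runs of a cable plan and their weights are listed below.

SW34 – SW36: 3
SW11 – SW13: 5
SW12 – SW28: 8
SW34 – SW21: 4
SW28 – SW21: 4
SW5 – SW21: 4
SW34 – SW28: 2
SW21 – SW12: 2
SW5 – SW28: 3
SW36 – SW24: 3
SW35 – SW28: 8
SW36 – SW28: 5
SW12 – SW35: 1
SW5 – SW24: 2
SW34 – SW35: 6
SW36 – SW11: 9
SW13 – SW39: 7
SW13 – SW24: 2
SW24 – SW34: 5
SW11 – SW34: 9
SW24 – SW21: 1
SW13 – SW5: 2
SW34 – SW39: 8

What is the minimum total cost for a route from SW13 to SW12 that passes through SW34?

13

Best SW13 to SW34: SW13–SW24–SW34 costing 7
Best SW34 to SW12: SW34–SW21–SW12 costing 6
Total via SW34: 7 + 6 = 13.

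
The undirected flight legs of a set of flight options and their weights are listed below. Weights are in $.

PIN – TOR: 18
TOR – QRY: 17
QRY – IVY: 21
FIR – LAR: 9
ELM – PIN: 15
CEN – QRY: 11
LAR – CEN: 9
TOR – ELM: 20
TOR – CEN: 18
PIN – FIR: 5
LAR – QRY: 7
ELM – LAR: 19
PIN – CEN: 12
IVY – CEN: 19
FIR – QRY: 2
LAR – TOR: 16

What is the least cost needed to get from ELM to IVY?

Candidate routes:
ELM - PIN - FIR - QRY - IVY: 15+5+2+21 = 43
ELM - LAR - QRY - IVY: 19+7+21 = 47
ELM - PIN - CEN - IVY: 15+12+19 = 46
The minimum is $43 via ELM - PIN - FIR - QRY - IVY.

$43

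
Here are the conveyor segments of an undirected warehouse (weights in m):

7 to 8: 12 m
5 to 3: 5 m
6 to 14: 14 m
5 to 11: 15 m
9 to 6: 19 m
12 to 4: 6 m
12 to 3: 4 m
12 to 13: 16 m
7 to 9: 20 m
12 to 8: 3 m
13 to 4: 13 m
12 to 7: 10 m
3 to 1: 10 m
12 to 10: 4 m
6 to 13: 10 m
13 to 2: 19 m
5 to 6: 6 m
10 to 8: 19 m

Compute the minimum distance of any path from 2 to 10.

Enumerating some paths:
2 - 13 - 6 - 5 - 3 - 12 - 10: 19+10+6+5+4+4 = 48
2 - 13 - 12 - 10: 19+16+4 = 39
2 - 13 - 12 - 8 - 10: 19+16+3+19 = 57
2 - 13 - 4 - 12 - 10: 19+13+6+4 = 42
The minimum is 39 m via 2 - 13 - 12 - 10.

39 m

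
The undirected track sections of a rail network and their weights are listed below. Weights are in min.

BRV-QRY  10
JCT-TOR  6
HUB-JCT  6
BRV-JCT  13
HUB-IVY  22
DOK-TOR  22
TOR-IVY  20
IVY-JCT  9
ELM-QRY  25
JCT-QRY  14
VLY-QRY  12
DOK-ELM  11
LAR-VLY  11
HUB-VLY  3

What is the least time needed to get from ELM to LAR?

Candidate routes:
ELM → QRY → VLY → LAR: 25+12+11 = 48
ELM → QRY → BRV → JCT → HUB → VLY → LAR: 25+10+13+6+3+11 = 68
ELM → DOK → TOR → JCT → HUB → VLY → LAR: 11+22+6+6+3+11 = 59
ELM → QRY → JCT → HUB → VLY → LAR: 25+14+6+3+11 = 59
The minimum is 48 min via ELM → QRY → VLY → LAR.

48 min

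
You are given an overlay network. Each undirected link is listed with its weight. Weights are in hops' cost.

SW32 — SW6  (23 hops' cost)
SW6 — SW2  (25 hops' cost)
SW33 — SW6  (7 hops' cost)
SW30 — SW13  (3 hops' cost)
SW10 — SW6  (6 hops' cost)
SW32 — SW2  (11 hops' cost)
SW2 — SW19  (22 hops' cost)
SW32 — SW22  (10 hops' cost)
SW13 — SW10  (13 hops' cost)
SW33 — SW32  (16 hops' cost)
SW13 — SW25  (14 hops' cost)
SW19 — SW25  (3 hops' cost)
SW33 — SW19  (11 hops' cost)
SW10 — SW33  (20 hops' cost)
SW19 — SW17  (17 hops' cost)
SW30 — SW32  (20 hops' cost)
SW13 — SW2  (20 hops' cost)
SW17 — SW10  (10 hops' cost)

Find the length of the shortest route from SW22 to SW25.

40 hops' cost

Compare a few routes:
SW22 - SW32 - SW30 - SW13 - SW25: 10+20+3+14 = 47
SW22 - SW32 - SW2 - SW19 - SW25: 10+11+22+3 = 46
SW22 - SW32 - SW33 - SW19 - SW25: 10+16+11+3 = 40
SW22 - SW32 - SW6 - SW33 - SW19 - SW25: 10+23+7+11+3 = 54
The minimum is 40 hops' cost via SW22 - SW32 - SW33 - SW19 - SW25.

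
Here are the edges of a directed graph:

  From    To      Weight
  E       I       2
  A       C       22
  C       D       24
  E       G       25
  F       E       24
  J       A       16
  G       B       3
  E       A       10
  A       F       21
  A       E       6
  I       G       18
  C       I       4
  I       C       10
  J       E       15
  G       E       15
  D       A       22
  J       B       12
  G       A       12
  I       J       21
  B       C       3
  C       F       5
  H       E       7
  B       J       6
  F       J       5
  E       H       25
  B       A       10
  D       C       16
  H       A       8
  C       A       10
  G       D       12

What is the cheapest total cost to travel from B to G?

25

Shortest distances from B:
B: 0
C: 3  (via B)
J: 6  (via B)
I: 7  (via C)
F: 8  (via C)
A: 10  (via B)
E: 16  (via A)
G: 25  (via I)
Shortest route: B–C–I–G = 25.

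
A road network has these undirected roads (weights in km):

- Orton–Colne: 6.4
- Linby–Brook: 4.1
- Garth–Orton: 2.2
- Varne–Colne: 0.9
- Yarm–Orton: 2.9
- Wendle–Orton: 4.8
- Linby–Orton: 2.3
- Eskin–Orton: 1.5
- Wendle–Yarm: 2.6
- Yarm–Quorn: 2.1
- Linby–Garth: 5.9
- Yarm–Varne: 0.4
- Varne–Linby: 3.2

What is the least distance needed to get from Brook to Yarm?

Running Dijkstra from Brook:
Brook: 0
Linby: 4.1  (via Brook)
Orton: 6.4  (via Linby)
Varne: 7.3  (via Linby)
Yarm: 7.7  (via Varne)
Shortest route: Brook → Linby → Varne → Yarm = 7.7 km.

7.7 km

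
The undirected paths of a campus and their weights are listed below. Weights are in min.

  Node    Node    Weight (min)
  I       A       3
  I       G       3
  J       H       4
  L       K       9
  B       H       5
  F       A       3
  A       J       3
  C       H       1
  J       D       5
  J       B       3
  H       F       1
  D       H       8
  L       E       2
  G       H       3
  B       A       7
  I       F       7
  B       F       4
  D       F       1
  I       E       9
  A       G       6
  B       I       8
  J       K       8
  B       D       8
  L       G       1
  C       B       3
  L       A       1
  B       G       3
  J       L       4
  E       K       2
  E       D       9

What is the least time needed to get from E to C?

7 min

Enumerating some paths:
E–L–A–J–H–C: 2+1+3+4+1 = 11
E–L–G–H–C: 2+1+3+1 = 7
E–L–A–F–H–C: 2+1+3+1+1 = 8
E–L–G–B–C: 2+1+3+3 = 9
Cheapest is E–L–G–H–C at 7 min.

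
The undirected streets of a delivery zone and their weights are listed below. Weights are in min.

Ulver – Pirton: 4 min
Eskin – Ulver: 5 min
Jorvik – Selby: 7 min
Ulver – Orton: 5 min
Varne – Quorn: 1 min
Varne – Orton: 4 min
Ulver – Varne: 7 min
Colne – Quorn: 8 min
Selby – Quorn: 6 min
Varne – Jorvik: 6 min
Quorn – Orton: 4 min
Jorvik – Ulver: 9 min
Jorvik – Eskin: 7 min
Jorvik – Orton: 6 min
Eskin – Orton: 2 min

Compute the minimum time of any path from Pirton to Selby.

18 min

Candidate routes:
Pirton - Ulver - Jorvik - Selby: 4+9+7 = 20
Pirton - Ulver - Varne - Quorn - Selby: 4+7+1+6 = 18
Pirton - Ulver - Orton - Quorn - Selby: 4+5+4+6 = 19
Pirton - Ulver - Orton - Varne - Quorn - Selby: 4+5+4+1+6 = 20
Cheapest is Pirton - Ulver - Varne - Quorn - Selby at 18 min.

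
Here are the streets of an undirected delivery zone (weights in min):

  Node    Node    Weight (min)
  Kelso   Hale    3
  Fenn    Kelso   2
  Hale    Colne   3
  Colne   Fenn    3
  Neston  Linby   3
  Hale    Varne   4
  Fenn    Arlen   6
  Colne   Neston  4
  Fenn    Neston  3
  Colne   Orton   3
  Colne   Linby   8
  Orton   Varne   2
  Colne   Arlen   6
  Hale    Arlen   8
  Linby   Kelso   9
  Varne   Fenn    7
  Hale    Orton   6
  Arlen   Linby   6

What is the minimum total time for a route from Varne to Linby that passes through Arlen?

17 min

Shortest Varne→Arlen: Varne–Orton–Colne–Arlen = 11
Best Arlen to Linby: Arlen–Linby costing 6
Total via Arlen: 11 + 6 = 17 min.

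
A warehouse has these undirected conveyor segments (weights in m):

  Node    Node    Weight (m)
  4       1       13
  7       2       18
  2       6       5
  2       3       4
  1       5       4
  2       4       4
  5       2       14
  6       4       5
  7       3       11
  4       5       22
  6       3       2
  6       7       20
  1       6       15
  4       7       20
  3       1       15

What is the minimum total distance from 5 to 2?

Shortest distances from 5:
5: 0
1: 4  (via 5)
2: 14  (via 5)
Shortest route: 5 → 2 = 14 m.

14 m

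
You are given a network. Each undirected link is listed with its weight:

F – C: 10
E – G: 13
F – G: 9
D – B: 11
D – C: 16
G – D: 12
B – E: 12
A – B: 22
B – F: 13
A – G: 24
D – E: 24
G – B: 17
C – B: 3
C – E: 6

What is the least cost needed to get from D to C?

14

Compare a few routes:
D - B - C: 11+3 = 14
D - C: 16 = 16
D - B - E - C: 11+12+6 = 29
Cheapest is D - B - C at 14.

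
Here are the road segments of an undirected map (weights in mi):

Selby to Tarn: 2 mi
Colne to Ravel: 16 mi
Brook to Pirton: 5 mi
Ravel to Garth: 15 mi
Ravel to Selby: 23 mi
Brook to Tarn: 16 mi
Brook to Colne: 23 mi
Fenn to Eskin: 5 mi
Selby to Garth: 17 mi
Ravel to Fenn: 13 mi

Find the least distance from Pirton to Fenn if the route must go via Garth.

Best Pirton to Garth: Pirton → Brook → Tarn → Selby → Garth costing 40
Shortest Garth→Fenn: Garth → Ravel → Fenn = 28
Total via Garth: 40 + 28 = 68 mi.

68 mi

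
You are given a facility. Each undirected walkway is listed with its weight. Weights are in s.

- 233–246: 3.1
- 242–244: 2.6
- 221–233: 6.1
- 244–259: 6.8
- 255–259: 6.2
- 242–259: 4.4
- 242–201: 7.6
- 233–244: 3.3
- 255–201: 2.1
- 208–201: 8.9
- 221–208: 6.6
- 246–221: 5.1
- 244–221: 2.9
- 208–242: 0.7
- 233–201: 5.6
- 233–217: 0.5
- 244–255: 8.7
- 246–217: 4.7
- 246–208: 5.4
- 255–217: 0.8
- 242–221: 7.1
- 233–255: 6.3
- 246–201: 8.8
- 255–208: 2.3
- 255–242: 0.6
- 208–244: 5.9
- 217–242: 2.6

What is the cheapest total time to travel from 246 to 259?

9.4 s

Compare a few routes:
246 - 208 - 242 - 259: 5.4+0.7+4.4 = 10.5
246 - 233 - 217 - 255 - 242 - 259: 3.1+0.5+0.8+0.6+4.4 = 9.4
Cheapest is 246 - 233 - 217 - 255 - 242 - 259 at 9.4 s.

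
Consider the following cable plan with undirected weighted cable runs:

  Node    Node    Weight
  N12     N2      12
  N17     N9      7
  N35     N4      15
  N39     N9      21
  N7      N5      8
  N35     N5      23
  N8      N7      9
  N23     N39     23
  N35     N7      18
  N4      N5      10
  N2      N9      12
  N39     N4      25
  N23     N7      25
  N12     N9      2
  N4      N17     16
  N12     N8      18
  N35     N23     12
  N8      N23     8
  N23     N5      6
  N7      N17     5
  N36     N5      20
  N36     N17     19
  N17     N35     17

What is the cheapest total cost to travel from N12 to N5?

22

Settle nodes by increasing distance from N12:
N12: 0
N9: 2  (via N12)
N17: 9  (via N9)
N2: 12  (via N12)
N7: 14  (via N17)
N8: 18  (via N12)
N5: 22  (via N7)
Shortest route: N12–N9–N17–N7–N5 = 22.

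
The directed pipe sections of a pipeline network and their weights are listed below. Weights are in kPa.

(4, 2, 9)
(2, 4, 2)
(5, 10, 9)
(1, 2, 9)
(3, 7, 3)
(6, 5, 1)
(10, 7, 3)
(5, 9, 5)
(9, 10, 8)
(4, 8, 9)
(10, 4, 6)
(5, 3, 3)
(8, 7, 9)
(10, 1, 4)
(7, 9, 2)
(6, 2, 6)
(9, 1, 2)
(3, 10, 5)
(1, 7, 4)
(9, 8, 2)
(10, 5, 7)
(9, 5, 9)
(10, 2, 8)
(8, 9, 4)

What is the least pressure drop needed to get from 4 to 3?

Shortest distances from 4:
4: 0
2: 9  (via 4)
8: 9  (via 4)
9: 13  (via 8)
1: 15  (via 9)
7: 18  (via 8)
10: 21  (via 9)
5: 22  (via 9)
3: 25  (via 5)
Shortest route: 4–8–9–5–3 = 25 kPa.

25 kPa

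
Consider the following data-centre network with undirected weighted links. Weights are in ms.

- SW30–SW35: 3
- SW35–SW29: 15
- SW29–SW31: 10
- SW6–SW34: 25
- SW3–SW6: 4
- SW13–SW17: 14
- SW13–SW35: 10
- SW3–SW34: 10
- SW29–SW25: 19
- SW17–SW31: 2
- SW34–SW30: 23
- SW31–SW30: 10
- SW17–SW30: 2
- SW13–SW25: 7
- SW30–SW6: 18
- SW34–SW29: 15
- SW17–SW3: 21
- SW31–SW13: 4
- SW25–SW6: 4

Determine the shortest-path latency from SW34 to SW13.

Settle nodes by increasing distance from SW34:
SW34: 0
SW3: 10  (via SW34)
SW6: 14  (via SW3)
SW29: 15  (via SW34)
SW25: 18  (via SW6)
SW30: 23  (via SW34)
SW13: 25  (via SW25)
Shortest route: SW34 → SW3 → SW6 → SW25 → SW13 = 25 ms.

25 ms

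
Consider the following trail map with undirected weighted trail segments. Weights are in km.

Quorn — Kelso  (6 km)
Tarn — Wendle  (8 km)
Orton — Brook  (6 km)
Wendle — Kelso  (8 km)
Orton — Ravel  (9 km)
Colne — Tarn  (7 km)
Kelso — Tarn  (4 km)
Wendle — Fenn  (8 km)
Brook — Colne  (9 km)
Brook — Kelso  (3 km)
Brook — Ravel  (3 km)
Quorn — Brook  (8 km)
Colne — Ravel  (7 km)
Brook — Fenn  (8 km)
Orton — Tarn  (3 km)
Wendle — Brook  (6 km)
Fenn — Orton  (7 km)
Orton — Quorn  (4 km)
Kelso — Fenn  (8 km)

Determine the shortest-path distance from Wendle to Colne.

15 km

Shortest distances from Wendle:
Wendle: 0
Brook: 6  (via Wendle)
Kelso: 8  (via Wendle)
Fenn: 8  (via Wendle)
Tarn: 8  (via Wendle)
Ravel: 9  (via Brook)
Orton: 11  (via Tarn)
Quorn: 14  (via Brook)
Colne: 15  (via Brook)
Shortest route: Wendle–Brook–Colne = 15 km.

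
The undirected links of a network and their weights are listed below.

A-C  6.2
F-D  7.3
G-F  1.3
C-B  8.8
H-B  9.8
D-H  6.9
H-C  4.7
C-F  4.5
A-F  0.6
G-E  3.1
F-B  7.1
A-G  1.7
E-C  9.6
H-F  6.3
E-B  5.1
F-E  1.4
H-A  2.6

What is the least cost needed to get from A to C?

Candidate routes:
A–C: 6.2 = 6.2
A–H–C: 2.6+4.7 = 7.3
A–F–C: 0.6+4.5 = 5.1
Cheapest is A–F–C at 5.1.

5.1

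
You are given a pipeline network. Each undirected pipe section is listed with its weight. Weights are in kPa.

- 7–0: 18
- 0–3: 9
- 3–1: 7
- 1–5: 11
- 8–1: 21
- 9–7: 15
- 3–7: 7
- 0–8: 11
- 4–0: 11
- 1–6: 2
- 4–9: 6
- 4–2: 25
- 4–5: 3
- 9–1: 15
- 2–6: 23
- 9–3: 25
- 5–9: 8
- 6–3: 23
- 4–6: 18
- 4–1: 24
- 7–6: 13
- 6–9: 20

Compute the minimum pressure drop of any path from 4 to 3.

20 kPa

Enumerating some paths:
4 → 6 → 1 → 3: 18+2+7 = 27
4 → 5 → 1 → 3: 3+11+7 = 21
4 → 0 → 3: 11+9 = 20
4 → 9 → 7 → 3: 6+15+7 = 28
The minimum is 20 kPa via 4 → 0 → 3.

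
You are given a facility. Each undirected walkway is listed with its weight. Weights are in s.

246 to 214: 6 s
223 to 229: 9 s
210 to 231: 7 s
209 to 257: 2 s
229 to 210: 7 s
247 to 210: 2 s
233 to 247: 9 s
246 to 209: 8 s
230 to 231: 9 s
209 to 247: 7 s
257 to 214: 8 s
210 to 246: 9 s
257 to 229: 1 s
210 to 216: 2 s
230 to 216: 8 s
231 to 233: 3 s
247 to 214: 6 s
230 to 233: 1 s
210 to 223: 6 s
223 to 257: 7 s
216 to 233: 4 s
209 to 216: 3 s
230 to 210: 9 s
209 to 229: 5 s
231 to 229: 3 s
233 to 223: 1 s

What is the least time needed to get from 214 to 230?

Candidate routes:
214–247–233–230: 6+9+1 = 16
214–257–229–231–233–230: 8+1+3+3+1 = 16
214–247–210–216–233–230: 6+2+2+4+1 = 15
214–247–210–223–233–230: 6+2+6+1+1 = 16
The minimum is 15 s via 214–247–210–216–233–230.

15 s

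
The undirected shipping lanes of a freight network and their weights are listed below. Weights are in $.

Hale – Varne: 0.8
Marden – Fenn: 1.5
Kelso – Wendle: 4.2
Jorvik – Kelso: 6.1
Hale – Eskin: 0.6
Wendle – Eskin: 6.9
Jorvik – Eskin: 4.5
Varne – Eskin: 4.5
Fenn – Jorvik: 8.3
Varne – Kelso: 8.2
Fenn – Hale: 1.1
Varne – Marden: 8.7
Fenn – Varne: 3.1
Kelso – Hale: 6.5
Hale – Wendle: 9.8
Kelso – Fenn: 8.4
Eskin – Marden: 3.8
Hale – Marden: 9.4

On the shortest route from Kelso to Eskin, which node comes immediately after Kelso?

Hale

Candidate routes:
Kelso → Varne → Hale → Eskin: 8.2+0.8+0.6 = 9.6
Kelso → Hale → Eskin: 6.5+0.6 = 7.1
Kelso → Fenn → Hale → Eskin: 8.4+1.1+0.6 = 10.1
Cheapest is Kelso → Hale → Eskin at $7.1.
So from Kelso the first move is to Hale.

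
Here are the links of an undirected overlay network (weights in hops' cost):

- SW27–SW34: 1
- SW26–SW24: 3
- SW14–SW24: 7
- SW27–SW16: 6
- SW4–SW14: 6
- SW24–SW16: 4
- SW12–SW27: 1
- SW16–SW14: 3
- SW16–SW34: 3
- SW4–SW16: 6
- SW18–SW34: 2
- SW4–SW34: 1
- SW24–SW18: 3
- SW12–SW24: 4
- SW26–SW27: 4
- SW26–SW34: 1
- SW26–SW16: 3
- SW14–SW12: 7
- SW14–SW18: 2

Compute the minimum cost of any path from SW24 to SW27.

5 hops' cost

Running Dijkstra from SW24:
SW24: 0
SW26: 3  (via SW24)
SW18: 3  (via SW24)
SW12: 4  (via SW24)
SW34: 4  (via SW26)
SW16: 4  (via SW24)
SW27: 5  (via SW12)
Shortest route: SW24–SW12–SW27 = 5 hops' cost.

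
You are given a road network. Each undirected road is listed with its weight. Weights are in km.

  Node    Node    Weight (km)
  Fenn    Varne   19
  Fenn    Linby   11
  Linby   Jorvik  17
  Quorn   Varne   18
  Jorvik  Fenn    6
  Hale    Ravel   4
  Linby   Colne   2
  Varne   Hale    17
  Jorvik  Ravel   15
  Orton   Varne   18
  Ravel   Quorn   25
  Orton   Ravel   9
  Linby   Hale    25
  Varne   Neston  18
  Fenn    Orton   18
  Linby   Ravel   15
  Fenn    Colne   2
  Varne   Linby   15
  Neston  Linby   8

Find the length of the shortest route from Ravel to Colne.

17 km

Enumerating some paths:
Ravel - Jorvik - Fenn - Colne: 15+6+2 = 23
Ravel - Linby - Colne: 15+2 = 17
Ravel - Linby - Fenn - Colne: 15+11+2 = 28
Ravel - Orton - Fenn - Colne: 9+18+2 = 29
The minimum is 17 km via Ravel - Linby - Colne.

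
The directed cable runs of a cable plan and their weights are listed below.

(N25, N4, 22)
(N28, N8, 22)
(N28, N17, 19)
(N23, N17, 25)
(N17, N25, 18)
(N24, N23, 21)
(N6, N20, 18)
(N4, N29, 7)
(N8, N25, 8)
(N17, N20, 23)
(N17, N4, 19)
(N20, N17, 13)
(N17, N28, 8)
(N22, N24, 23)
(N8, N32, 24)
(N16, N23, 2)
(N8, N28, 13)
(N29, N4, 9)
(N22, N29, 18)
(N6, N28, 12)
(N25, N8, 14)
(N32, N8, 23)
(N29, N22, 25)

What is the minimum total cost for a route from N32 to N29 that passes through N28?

Best N32 to N28: N32–N8–N28 costing 36
Best N28 to N29: N28–N17–N4–N29 costing 45
Total via N28: 36 + 45 = 81.

81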